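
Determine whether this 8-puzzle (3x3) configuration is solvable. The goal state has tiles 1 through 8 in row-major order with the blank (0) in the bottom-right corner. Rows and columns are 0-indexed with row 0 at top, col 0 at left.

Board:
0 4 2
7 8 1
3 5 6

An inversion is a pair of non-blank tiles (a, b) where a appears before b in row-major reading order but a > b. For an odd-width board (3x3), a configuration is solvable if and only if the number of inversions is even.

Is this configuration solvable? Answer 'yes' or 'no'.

Inversions (pairs i<j in row-major order where tile[i] > tile[j] > 0): 12
12 is even, so the puzzle is solvable.

Answer: yes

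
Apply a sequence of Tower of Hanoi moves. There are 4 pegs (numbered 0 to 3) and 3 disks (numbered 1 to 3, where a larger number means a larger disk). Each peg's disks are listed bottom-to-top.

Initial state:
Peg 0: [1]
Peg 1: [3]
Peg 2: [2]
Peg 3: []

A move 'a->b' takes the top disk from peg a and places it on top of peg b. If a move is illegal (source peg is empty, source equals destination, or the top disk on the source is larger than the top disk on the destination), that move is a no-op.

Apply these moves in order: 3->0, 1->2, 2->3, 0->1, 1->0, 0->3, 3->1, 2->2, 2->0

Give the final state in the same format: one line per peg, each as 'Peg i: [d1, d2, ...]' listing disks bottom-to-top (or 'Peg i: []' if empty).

After move 1 (3->0):
Peg 0: [1]
Peg 1: [3]
Peg 2: [2]
Peg 3: []

After move 2 (1->2):
Peg 0: [1]
Peg 1: [3]
Peg 2: [2]
Peg 3: []

After move 3 (2->3):
Peg 0: [1]
Peg 1: [3]
Peg 2: []
Peg 3: [2]

After move 4 (0->1):
Peg 0: []
Peg 1: [3, 1]
Peg 2: []
Peg 3: [2]

After move 5 (1->0):
Peg 0: [1]
Peg 1: [3]
Peg 2: []
Peg 3: [2]

After move 6 (0->3):
Peg 0: []
Peg 1: [3]
Peg 2: []
Peg 3: [2, 1]

After move 7 (3->1):
Peg 0: []
Peg 1: [3, 1]
Peg 2: []
Peg 3: [2]

After move 8 (2->2):
Peg 0: []
Peg 1: [3, 1]
Peg 2: []
Peg 3: [2]

After move 9 (2->0):
Peg 0: []
Peg 1: [3, 1]
Peg 2: []
Peg 3: [2]

Answer: Peg 0: []
Peg 1: [3, 1]
Peg 2: []
Peg 3: [2]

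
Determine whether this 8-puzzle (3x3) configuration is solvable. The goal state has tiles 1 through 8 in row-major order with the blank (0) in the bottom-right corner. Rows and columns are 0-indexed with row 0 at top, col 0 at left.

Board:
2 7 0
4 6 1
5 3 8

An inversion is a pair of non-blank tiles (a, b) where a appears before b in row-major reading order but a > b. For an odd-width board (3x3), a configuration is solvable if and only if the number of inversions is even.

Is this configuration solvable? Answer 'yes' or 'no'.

Answer: yes

Derivation:
Inversions (pairs i<j in row-major order where tile[i] > tile[j] > 0): 12
12 is even, so the puzzle is solvable.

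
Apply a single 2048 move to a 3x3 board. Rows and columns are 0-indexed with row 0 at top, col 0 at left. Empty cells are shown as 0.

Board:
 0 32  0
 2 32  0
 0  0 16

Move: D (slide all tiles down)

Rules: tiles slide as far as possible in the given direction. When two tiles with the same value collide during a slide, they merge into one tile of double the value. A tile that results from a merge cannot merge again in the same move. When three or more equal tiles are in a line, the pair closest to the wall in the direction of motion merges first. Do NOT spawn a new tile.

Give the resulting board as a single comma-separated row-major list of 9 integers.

Slide down:
col 0: [0, 2, 0] -> [0, 0, 2]
col 1: [32, 32, 0] -> [0, 0, 64]
col 2: [0, 0, 16] -> [0, 0, 16]

Answer: 0, 0, 0, 0, 0, 0, 2, 64, 16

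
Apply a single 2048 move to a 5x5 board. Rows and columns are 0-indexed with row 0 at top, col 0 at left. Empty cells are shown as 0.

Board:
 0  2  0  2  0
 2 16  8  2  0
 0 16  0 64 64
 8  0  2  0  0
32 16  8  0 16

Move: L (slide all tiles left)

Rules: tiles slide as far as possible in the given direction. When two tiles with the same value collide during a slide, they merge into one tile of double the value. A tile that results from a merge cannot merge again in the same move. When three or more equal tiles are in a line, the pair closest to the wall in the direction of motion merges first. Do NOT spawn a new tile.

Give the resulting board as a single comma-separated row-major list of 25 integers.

Answer: 4, 0, 0, 0, 0, 2, 16, 8, 2, 0, 16, 128, 0, 0, 0, 8, 2, 0, 0, 0, 32, 16, 8, 16, 0

Derivation:
Slide left:
row 0: [0, 2, 0, 2, 0] -> [4, 0, 0, 0, 0]
row 1: [2, 16, 8, 2, 0] -> [2, 16, 8, 2, 0]
row 2: [0, 16, 0, 64, 64] -> [16, 128, 0, 0, 0]
row 3: [8, 0, 2, 0, 0] -> [8, 2, 0, 0, 0]
row 4: [32, 16, 8, 0, 16] -> [32, 16, 8, 16, 0]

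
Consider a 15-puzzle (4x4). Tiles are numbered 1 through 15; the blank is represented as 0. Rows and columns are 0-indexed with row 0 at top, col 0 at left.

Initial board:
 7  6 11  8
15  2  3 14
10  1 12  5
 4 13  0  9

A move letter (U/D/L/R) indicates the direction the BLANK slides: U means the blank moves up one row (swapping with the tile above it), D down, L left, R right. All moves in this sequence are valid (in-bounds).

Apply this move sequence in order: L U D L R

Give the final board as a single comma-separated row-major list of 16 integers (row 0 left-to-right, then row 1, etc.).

After move 1 (L):
 7  6 11  8
15  2  3 14
10  1 12  5
 4  0 13  9

After move 2 (U):
 7  6 11  8
15  2  3 14
10  0 12  5
 4  1 13  9

After move 3 (D):
 7  6 11  8
15  2  3 14
10  1 12  5
 4  0 13  9

After move 4 (L):
 7  6 11  8
15  2  3 14
10  1 12  5
 0  4 13  9

After move 5 (R):
 7  6 11  8
15  2  3 14
10  1 12  5
 4  0 13  9

Answer: 7, 6, 11, 8, 15, 2, 3, 14, 10, 1, 12, 5, 4, 0, 13, 9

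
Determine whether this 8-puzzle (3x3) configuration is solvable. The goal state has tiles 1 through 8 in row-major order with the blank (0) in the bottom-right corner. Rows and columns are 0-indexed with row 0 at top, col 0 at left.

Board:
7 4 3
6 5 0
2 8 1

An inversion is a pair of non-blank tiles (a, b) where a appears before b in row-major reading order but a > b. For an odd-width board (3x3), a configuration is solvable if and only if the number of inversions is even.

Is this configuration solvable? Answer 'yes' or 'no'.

Answer: yes

Derivation:
Inversions (pairs i<j in row-major order where tile[i] > tile[j] > 0): 18
18 is even, so the puzzle is solvable.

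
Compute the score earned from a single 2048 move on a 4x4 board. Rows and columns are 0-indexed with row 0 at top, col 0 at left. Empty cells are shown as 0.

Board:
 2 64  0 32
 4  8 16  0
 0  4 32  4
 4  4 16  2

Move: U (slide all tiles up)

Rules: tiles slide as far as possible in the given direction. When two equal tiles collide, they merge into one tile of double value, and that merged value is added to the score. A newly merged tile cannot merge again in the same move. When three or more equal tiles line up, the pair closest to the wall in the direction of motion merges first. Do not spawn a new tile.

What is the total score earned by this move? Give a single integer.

Answer: 16

Derivation:
Slide up:
col 0: [2, 4, 0, 4] -> [2, 8, 0, 0]  score +8 (running 8)
col 1: [64, 8, 4, 4] -> [64, 8, 8, 0]  score +8 (running 16)
col 2: [0, 16, 32, 16] -> [16, 32, 16, 0]  score +0 (running 16)
col 3: [32, 0, 4, 2] -> [32, 4, 2, 0]  score +0 (running 16)
Board after move:
 2 64 16 32
 8  8 32  4
 0  8 16  2
 0  0  0  0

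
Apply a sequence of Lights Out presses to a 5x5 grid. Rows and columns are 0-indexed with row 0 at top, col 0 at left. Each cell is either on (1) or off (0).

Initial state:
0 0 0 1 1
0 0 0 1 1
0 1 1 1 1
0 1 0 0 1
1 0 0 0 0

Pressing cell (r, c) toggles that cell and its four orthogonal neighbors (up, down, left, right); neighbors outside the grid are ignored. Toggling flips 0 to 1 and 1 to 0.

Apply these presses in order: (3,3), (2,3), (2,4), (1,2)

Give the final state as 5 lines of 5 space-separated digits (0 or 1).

After press 1 at (3,3):
0 0 0 1 1
0 0 0 1 1
0 1 1 0 1
0 1 1 1 0
1 0 0 1 0

After press 2 at (2,3):
0 0 0 1 1
0 0 0 0 1
0 1 0 1 0
0 1 1 0 0
1 0 0 1 0

After press 3 at (2,4):
0 0 0 1 1
0 0 0 0 0
0 1 0 0 1
0 1 1 0 1
1 0 0 1 0

After press 4 at (1,2):
0 0 1 1 1
0 1 1 1 0
0 1 1 0 1
0 1 1 0 1
1 0 0 1 0

Answer: 0 0 1 1 1
0 1 1 1 0
0 1 1 0 1
0 1 1 0 1
1 0 0 1 0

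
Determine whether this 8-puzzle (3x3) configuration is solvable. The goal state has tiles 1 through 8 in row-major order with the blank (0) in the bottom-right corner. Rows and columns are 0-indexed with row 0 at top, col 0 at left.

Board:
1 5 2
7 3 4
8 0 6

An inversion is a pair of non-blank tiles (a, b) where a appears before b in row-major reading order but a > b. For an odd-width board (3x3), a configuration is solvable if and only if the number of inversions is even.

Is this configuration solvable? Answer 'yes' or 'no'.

Answer: no

Derivation:
Inversions (pairs i<j in row-major order where tile[i] > tile[j] > 0): 7
7 is odd, so the puzzle is not solvable.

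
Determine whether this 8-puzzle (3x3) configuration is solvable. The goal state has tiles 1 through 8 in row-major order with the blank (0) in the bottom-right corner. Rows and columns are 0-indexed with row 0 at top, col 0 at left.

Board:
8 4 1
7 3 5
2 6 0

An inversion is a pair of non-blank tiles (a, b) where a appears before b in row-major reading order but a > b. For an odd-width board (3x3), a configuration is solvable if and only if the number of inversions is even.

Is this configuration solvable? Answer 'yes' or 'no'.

Answer: yes

Derivation:
Inversions (pairs i<j in row-major order where tile[i] > tile[j] > 0): 16
16 is even, so the puzzle is solvable.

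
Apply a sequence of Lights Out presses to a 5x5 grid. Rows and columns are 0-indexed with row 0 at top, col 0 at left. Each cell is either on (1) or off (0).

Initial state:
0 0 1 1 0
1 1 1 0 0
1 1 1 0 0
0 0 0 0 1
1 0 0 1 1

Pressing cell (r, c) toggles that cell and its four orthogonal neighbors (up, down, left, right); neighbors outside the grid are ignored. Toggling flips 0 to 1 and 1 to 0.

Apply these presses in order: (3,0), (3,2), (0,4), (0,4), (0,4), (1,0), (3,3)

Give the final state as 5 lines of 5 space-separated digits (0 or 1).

Answer: 1 0 1 0 1
0 0 1 0 1
1 1 0 1 0
1 0 0 0 0
0 0 1 0 1

Derivation:
After press 1 at (3,0):
0 0 1 1 0
1 1 1 0 0
0 1 1 0 0
1 1 0 0 1
0 0 0 1 1

After press 2 at (3,2):
0 0 1 1 0
1 1 1 0 0
0 1 0 0 0
1 0 1 1 1
0 0 1 1 1

After press 3 at (0,4):
0 0 1 0 1
1 1 1 0 1
0 1 0 0 0
1 0 1 1 1
0 0 1 1 1

After press 4 at (0,4):
0 0 1 1 0
1 1 1 0 0
0 1 0 0 0
1 0 1 1 1
0 0 1 1 1

After press 5 at (0,4):
0 0 1 0 1
1 1 1 0 1
0 1 0 0 0
1 0 1 1 1
0 0 1 1 1

After press 6 at (1,0):
1 0 1 0 1
0 0 1 0 1
1 1 0 0 0
1 0 1 1 1
0 0 1 1 1

After press 7 at (3,3):
1 0 1 0 1
0 0 1 0 1
1 1 0 1 0
1 0 0 0 0
0 0 1 0 1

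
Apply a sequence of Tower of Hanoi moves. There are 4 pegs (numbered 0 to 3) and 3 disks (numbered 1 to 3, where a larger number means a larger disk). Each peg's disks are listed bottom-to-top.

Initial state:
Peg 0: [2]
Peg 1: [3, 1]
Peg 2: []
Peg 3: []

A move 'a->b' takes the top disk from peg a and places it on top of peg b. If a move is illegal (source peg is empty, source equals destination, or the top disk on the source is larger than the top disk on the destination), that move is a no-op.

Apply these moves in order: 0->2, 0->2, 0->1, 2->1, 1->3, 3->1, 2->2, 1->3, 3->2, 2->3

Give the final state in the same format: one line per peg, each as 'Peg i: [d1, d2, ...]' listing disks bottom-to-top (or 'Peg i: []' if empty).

After move 1 (0->2):
Peg 0: []
Peg 1: [3, 1]
Peg 2: [2]
Peg 3: []

After move 2 (0->2):
Peg 0: []
Peg 1: [3, 1]
Peg 2: [2]
Peg 3: []

After move 3 (0->1):
Peg 0: []
Peg 1: [3, 1]
Peg 2: [2]
Peg 3: []

After move 4 (2->1):
Peg 0: []
Peg 1: [3, 1]
Peg 2: [2]
Peg 3: []

After move 5 (1->3):
Peg 0: []
Peg 1: [3]
Peg 2: [2]
Peg 3: [1]

After move 6 (3->1):
Peg 0: []
Peg 1: [3, 1]
Peg 2: [2]
Peg 3: []

After move 7 (2->2):
Peg 0: []
Peg 1: [3, 1]
Peg 2: [2]
Peg 3: []

After move 8 (1->3):
Peg 0: []
Peg 1: [3]
Peg 2: [2]
Peg 3: [1]

After move 9 (3->2):
Peg 0: []
Peg 1: [3]
Peg 2: [2, 1]
Peg 3: []

After move 10 (2->3):
Peg 0: []
Peg 1: [3]
Peg 2: [2]
Peg 3: [1]

Answer: Peg 0: []
Peg 1: [3]
Peg 2: [2]
Peg 3: [1]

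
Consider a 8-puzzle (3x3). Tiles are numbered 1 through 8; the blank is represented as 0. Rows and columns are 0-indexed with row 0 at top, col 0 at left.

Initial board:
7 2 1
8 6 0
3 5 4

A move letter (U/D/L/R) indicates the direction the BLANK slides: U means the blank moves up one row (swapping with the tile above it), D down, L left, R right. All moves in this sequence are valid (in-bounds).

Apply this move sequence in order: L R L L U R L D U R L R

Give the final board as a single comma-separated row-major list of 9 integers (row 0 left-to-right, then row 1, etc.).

After move 1 (L):
7 2 1
8 0 6
3 5 4

After move 2 (R):
7 2 1
8 6 0
3 5 4

After move 3 (L):
7 2 1
8 0 6
3 5 4

After move 4 (L):
7 2 1
0 8 6
3 5 4

After move 5 (U):
0 2 1
7 8 6
3 5 4

After move 6 (R):
2 0 1
7 8 6
3 5 4

After move 7 (L):
0 2 1
7 8 6
3 5 4

After move 8 (D):
7 2 1
0 8 6
3 5 4

After move 9 (U):
0 2 1
7 8 6
3 5 4

After move 10 (R):
2 0 1
7 8 6
3 5 4

After move 11 (L):
0 2 1
7 8 6
3 5 4

After move 12 (R):
2 0 1
7 8 6
3 5 4

Answer: 2, 0, 1, 7, 8, 6, 3, 5, 4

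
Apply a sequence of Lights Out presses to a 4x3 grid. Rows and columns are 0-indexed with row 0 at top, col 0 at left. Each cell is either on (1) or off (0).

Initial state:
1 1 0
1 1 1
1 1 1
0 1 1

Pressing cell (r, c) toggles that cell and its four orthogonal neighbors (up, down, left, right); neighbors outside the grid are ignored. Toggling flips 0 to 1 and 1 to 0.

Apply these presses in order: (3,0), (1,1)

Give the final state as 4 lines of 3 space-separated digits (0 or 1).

Answer: 1 0 0
0 0 0
0 0 1
1 0 1

Derivation:
After press 1 at (3,0):
1 1 0
1 1 1
0 1 1
1 0 1

After press 2 at (1,1):
1 0 0
0 0 0
0 0 1
1 0 1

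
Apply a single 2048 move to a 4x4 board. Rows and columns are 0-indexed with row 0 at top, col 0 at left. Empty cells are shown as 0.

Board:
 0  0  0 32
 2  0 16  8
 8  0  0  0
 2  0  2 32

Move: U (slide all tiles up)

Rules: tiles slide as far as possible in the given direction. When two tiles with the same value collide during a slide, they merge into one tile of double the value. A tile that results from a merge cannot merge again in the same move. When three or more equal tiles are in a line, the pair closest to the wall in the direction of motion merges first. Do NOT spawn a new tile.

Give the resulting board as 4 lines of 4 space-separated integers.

Answer:  2  0 16 32
 8  0  2  8
 2  0  0 32
 0  0  0  0

Derivation:
Slide up:
col 0: [0, 2, 8, 2] -> [2, 8, 2, 0]
col 1: [0, 0, 0, 0] -> [0, 0, 0, 0]
col 2: [0, 16, 0, 2] -> [16, 2, 0, 0]
col 3: [32, 8, 0, 32] -> [32, 8, 32, 0]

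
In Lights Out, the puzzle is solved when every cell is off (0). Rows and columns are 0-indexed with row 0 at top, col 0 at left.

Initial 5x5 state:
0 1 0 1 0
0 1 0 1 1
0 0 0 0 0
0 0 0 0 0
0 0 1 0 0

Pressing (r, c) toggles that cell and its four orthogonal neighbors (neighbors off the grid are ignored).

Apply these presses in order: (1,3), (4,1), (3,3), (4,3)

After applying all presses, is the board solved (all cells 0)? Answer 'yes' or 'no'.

After press 1 at (1,3):
0 1 0 0 0
0 1 1 0 0
0 0 0 1 0
0 0 0 0 0
0 0 1 0 0

After press 2 at (4,1):
0 1 0 0 0
0 1 1 0 0
0 0 0 1 0
0 1 0 0 0
1 1 0 0 0

After press 3 at (3,3):
0 1 0 0 0
0 1 1 0 0
0 0 0 0 0
0 1 1 1 1
1 1 0 1 0

After press 4 at (4,3):
0 1 0 0 0
0 1 1 0 0
0 0 0 0 0
0 1 1 0 1
1 1 1 0 1

Lights still on: 10

Answer: no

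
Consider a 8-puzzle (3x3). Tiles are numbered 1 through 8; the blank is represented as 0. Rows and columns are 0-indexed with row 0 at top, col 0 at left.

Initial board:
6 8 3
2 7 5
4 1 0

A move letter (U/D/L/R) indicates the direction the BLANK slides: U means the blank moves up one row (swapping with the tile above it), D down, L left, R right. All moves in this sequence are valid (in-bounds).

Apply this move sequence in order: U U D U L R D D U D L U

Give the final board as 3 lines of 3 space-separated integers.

Answer: 6 8 3
2 0 5
4 7 1

Derivation:
After move 1 (U):
6 8 3
2 7 0
4 1 5

After move 2 (U):
6 8 0
2 7 3
4 1 5

After move 3 (D):
6 8 3
2 7 0
4 1 5

After move 4 (U):
6 8 0
2 7 3
4 1 5

After move 5 (L):
6 0 8
2 7 3
4 1 5

After move 6 (R):
6 8 0
2 7 3
4 1 5

After move 7 (D):
6 8 3
2 7 0
4 1 5

After move 8 (D):
6 8 3
2 7 5
4 1 0

After move 9 (U):
6 8 3
2 7 0
4 1 5

After move 10 (D):
6 8 3
2 7 5
4 1 0

After move 11 (L):
6 8 3
2 7 5
4 0 1

After move 12 (U):
6 8 3
2 0 5
4 7 1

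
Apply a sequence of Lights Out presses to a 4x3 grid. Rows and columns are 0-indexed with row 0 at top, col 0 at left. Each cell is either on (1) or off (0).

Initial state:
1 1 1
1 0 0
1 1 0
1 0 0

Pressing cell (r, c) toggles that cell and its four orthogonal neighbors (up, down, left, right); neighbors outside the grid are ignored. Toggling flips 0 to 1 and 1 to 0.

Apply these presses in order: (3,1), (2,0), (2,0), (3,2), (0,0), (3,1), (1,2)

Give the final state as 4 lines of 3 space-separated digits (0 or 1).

After press 1 at (3,1):
1 1 1
1 0 0
1 0 0
0 1 1

After press 2 at (2,0):
1 1 1
0 0 0
0 1 0
1 1 1

After press 3 at (2,0):
1 1 1
1 0 0
1 0 0
0 1 1

After press 4 at (3,2):
1 1 1
1 0 0
1 0 1
0 0 0

After press 5 at (0,0):
0 0 1
0 0 0
1 0 1
0 0 0

After press 6 at (3,1):
0 0 1
0 0 0
1 1 1
1 1 1

After press 7 at (1,2):
0 0 0
0 1 1
1 1 0
1 1 1

Answer: 0 0 0
0 1 1
1 1 0
1 1 1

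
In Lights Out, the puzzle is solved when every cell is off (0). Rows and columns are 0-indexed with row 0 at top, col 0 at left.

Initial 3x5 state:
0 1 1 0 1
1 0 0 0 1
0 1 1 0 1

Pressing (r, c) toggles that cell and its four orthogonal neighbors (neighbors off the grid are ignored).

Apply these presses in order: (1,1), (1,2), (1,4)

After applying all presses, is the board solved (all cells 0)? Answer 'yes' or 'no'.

Answer: yes

Derivation:
After press 1 at (1,1):
0 0 1 0 1
0 1 1 0 1
0 0 1 0 1

After press 2 at (1,2):
0 0 0 0 1
0 0 0 1 1
0 0 0 0 1

After press 3 at (1,4):
0 0 0 0 0
0 0 0 0 0
0 0 0 0 0

Lights still on: 0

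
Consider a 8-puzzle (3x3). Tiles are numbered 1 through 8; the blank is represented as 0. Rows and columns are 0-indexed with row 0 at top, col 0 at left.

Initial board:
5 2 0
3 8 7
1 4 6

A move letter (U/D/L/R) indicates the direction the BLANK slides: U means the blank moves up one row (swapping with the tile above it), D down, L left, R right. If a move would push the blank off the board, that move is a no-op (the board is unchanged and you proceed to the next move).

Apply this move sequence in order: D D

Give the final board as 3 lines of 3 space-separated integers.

Answer: 5 2 7
3 8 6
1 4 0

Derivation:
After move 1 (D):
5 2 7
3 8 0
1 4 6

After move 2 (D):
5 2 7
3 8 6
1 4 0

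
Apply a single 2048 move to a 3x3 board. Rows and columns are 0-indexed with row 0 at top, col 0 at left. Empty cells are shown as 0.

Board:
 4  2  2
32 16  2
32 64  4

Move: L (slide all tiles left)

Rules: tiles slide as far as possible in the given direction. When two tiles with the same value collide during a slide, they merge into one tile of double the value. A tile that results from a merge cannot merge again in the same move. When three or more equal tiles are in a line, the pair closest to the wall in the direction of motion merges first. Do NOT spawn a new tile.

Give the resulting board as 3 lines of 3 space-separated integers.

Answer:  4  4  0
32 16  2
32 64  4

Derivation:
Slide left:
row 0: [4, 2, 2] -> [4, 4, 0]
row 1: [32, 16, 2] -> [32, 16, 2]
row 2: [32, 64, 4] -> [32, 64, 4]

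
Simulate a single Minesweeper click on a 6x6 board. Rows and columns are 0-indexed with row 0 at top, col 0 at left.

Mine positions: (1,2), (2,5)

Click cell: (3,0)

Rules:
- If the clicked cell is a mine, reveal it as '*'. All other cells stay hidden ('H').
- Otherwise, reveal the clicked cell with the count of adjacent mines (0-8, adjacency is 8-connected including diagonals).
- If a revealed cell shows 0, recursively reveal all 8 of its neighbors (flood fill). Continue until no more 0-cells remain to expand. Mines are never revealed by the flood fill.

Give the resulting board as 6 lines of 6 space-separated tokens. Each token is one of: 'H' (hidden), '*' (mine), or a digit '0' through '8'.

0 1 H H H H
0 1 H H H H
0 1 1 1 1 H
0 0 0 0 1 1
0 0 0 0 0 0
0 0 0 0 0 0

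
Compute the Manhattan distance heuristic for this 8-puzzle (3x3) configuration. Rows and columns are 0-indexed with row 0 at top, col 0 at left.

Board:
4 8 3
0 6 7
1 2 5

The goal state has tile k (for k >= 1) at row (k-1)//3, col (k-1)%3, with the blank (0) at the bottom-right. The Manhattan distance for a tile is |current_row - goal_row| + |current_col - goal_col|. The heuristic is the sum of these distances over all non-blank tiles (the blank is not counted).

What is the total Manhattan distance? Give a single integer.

Answer: 13

Derivation:
Tile 4: at (0,0), goal (1,0), distance |0-1|+|0-0| = 1
Tile 8: at (0,1), goal (2,1), distance |0-2|+|1-1| = 2
Tile 3: at (0,2), goal (0,2), distance |0-0|+|2-2| = 0
Tile 6: at (1,1), goal (1,2), distance |1-1|+|1-2| = 1
Tile 7: at (1,2), goal (2,0), distance |1-2|+|2-0| = 3
Tile 1: at (2,0), goal (0,0), distance |2-0|+|0-0| = 2
Tile 2: at (2,1), goal (0,1), distance |2-0|+|1-1| = 2
Tile 5: at (2,2), goal (1,1), distance |2-1|+|2-1| = 2
Sum: 1 + 2 + 0 + 1 + 3 + 2 + 2 + 2 = 13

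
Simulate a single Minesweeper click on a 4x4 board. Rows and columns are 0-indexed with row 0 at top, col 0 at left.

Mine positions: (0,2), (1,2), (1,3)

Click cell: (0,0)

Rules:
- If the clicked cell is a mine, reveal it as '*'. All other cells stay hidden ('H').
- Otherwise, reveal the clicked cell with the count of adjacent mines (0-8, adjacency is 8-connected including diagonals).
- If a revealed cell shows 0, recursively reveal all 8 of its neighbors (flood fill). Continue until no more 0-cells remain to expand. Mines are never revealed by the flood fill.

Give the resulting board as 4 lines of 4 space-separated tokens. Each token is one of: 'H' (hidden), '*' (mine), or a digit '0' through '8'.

0 2 H H
0 2 H H
0 1 2 2
0 0 0 0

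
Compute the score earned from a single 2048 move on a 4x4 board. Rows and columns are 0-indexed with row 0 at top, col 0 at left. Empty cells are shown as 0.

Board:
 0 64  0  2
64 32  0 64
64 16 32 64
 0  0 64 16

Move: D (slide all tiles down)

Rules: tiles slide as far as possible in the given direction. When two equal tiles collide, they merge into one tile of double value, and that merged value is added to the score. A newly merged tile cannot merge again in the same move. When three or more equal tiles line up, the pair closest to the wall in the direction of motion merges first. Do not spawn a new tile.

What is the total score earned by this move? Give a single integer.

Answer: 256

Derivation:
Slide down:
col 0: [0, 64, 64, 0] -> [0, 0, 0, 128]  score +128 (running 128)
col 1: [64, 32, 16, 0] -> [0, 64, 32, 16]  score +0 (running 128)
col 2: [0, 0, 32, 64] -> [0, 0, 32, 64]  score +0 (running 128)
col 3: [2, 64, 64, 16] -> [0, 2, 128, 16]  score +128 (running 256)
Board after move:
  0   0   0   0
  0  64   0   2
  0  32  32 128
128  16  64  16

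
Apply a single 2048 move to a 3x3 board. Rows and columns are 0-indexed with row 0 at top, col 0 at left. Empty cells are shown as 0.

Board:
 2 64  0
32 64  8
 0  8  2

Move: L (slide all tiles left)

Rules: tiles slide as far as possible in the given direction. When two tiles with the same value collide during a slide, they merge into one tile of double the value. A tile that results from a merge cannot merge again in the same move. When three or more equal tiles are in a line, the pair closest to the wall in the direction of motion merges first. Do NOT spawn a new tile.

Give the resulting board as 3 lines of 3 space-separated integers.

Slide left:
row 0: [2, 64, 0] -> [2, 64, 0]
row 1: [32, 64, 8] -> [32, 64, 8]
row 2: [0, 8, 2] -> [8, 2, 0]

Answer:  2 64  0
32 64  8
 8  2  0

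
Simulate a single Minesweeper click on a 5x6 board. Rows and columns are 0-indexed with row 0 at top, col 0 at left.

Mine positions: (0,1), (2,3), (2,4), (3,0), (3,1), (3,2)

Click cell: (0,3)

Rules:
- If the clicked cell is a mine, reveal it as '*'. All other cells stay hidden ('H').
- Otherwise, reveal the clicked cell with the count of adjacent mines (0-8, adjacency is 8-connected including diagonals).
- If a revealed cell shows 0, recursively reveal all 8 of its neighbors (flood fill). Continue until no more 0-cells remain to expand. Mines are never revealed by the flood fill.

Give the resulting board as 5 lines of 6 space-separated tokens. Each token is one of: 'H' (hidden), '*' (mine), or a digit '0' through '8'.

H H 1 0 0 0
H H 2 2 2 1
H H H H H H
H H H H H H
H H H H H H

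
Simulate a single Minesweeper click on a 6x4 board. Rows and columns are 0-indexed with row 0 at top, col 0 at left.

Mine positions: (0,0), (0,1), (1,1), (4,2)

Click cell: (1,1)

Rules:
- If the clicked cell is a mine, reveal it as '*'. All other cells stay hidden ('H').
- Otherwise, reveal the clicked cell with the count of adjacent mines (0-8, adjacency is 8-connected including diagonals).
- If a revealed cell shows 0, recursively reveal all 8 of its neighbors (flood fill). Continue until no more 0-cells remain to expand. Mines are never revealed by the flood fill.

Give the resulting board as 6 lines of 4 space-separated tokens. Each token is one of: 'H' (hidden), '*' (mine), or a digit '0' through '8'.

H H H H
H * H H
H H H H
H H H H
H H H H
H H H H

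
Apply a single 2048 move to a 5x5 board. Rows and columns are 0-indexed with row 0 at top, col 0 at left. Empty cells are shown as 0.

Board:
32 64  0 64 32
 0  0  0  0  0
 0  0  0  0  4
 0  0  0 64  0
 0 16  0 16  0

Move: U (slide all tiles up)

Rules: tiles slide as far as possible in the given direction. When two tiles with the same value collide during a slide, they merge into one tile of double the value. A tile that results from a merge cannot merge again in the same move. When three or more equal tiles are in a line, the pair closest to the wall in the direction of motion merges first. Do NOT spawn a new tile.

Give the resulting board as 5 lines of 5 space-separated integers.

Answer:  32  64   0 128  32
  0  16   0  16   4
  0   0   0   0   0
  0   0   0   0   0
  0   0   0   0   0

Derivation:
Slide up:
col 0: [32, 0, 0, 0, 0] -> [32, 0, 0, 0, 0]
col 1: [64, 0, 0, 0, 16] -> [64, 16, 0, 0, 0]
col 2: [0, 0, 0, 0, 0] -> [0, 0, 0, 0, 0]
col 3: [64, 0, 0, 64, 16] -> [128, 16, 0, 0, 0]
col 4: [32, 0, 4, 0, 0] -> [32, 4, 0, 0, 0]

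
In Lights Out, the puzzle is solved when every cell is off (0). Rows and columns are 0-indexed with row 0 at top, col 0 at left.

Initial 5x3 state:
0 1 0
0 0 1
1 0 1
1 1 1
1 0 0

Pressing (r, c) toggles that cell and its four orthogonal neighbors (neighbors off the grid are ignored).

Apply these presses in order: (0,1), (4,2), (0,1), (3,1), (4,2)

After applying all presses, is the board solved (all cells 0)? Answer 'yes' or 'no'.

Answer: no

Derivation:
After press 1 at (0,1):
1 0 1
0 1 1
1 0 1
1 1 1
1 0 0

After press 2 at (4,2):
1 0 1
0 1 1
1 0 1
1 1 0
1 1 1

After press 3 at (0,1):
0 1 0
0 0 1
1 0 1
1 1 0
1 1 1

After press 4 at (3,1):
0 1 0
0 0 1
1 1 1
0 0 1
1 0 1

After press 5 at (4,2):
0 1 0
0 0 1
1 1 1
0 0 0
1 1 0

Lights still on: 7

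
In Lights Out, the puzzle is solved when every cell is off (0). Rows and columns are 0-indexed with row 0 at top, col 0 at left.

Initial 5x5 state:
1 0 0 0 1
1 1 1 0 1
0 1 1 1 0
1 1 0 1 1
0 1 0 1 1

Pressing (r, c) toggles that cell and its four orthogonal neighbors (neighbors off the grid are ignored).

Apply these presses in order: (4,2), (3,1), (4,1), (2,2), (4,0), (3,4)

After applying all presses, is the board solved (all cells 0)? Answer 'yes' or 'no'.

After press 1 at (4,2):
1 0 0 0 1
1 1 1 0 1
0 1 1 1 0
1 1 1 1 1
0 0 1 0 1

After press 2 at (3,1):
1 0 0 0 1
1 1 1 0 1
0 0 1 1 0
0 0 0 1 1
0 1 1 0 1

After press 3 at (4,1):
1 0 0 0 1
1 1 1 0 1
0 0 1 1 0
0 1 0 1 1
1 0 0 0 1

After press 4 at (2,2):
1 0 0 0 1
1 1 0 0 1
0 1 0 0 0
0 1 1 1 1
1 0 0 0 1

After press 5 at (4,0):
1 0 0 0 1
1 1 0 0 1
0 1 0 0 0
1 1 1 1 1
0 1 0 0 1

After press 6 at (3,4):
1 0 0 0 1
1 1 0 0 1
0 1 0 0 1
1 1 1 0 0
0 1 0 0 0

Lights still on: 11

Answer: no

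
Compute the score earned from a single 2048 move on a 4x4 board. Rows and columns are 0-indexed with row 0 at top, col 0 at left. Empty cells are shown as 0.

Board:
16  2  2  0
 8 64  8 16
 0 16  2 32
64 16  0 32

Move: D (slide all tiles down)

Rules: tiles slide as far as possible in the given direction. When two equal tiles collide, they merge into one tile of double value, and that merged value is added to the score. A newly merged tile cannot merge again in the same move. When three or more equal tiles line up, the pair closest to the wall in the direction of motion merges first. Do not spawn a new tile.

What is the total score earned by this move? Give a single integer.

Slide down:
col 0: [16, 8, 0, 64] -> [0, 16, 8, 64]  score +0 (running 0)
col 1: [2, 64, 16, 16] -> [0, 2, 64, 32]  score +32 (running 32)
col 2: [2, 8, 2, 0] -> [0, 2, 8, 2]  score +0 (running 32)
col 3: [0, 16, 32, 32] -> [0, 0, 16, 64]  score +64 (running 96)
Board after move:
 0  0  0  0
16  2  2  0
 8 64  8 16
64 32  2 64

Answer: 96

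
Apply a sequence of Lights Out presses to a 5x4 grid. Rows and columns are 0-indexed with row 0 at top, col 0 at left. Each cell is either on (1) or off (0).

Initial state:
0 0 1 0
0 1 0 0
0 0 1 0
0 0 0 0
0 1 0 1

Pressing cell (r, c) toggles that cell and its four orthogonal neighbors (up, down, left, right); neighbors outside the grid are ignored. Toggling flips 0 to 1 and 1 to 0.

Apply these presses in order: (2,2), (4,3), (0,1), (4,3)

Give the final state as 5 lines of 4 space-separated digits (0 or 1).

After press 1 at (2,2):
0 0 1 0
0 1 1 0
0 1 0 1
0 0 1 0
0 1 0 1

After press 2 at (4,3):
0 0 1 0
0 1 1 0
0 1 0 1
0 0 1 1
0 1 1 0

After press 3 at (0,1):
1 1 0 0
0 0 1 0
0 1 0 1
0 0 1 1
0 1 1 0

After press 4 at (4,3):
1 1 0 0
0 0 1 0
0 1 0 1
0 0 1 0
0 1 0 1

Answer: 1 1 0 0
0 0 1 0
0 1 0 1
0 0 1 0
0 1 0 1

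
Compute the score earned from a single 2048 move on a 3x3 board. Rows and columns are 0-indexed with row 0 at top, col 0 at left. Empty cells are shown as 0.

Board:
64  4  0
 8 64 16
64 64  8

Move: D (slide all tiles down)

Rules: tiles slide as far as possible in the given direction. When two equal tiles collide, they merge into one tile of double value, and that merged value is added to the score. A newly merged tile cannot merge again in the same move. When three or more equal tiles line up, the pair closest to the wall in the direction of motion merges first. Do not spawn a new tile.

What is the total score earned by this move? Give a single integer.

Answer: 128

Derivation:
Slide down:
col 0: [64, 8, 64] -> [64, 8, 64]  score +0 (running 0)
col 1: [4, 64, 64] -> [0, 4, 128]  score +128 (running 128)
col 2: [0, 16, 8] -> [0, 16, 8]  score +0 (running 128)
Board after move:
 64   0   0
  8   4  16
 64 128   8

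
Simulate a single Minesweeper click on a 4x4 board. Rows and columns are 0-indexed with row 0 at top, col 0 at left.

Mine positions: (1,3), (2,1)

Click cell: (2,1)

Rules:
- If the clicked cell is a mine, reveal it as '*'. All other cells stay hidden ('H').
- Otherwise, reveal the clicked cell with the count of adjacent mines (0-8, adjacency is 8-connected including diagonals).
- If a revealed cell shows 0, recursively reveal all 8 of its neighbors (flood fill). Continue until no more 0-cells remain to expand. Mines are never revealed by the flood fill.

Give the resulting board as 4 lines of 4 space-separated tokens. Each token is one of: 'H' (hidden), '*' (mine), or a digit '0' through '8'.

H H H H
H H H H
H * H H
H H H H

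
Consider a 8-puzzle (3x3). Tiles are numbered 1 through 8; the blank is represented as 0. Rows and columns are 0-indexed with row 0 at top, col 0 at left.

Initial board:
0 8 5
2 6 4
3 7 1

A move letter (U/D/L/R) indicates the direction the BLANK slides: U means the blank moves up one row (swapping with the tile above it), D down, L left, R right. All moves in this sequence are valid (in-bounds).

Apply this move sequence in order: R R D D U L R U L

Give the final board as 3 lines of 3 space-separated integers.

Answer: 8 0 5
2 6 4
3 7 1

Derivation:
After move 1 (R):
8 0 5
2 6 4
3 7 1

After move 2 (R):
8 5 0
2 6 4
3 7 1

After move 3 (D):
8 5 4
2 6 0
3 7 1

After move 4 (D):
8 5 4
2 6 1
3 7 0

After move 5 (U):
8 5 4
2 6 0
3 7 1

After move 6 (L):
8 5 4
2 0 6
3 7 1

After move 7 (R):
8 5 4
2 6 0
3 7 1

After move 8 (U):
8 5 0
2 6 4
3 7 1

After move 9 (L):
8 0 5
2 6 4
3 7 1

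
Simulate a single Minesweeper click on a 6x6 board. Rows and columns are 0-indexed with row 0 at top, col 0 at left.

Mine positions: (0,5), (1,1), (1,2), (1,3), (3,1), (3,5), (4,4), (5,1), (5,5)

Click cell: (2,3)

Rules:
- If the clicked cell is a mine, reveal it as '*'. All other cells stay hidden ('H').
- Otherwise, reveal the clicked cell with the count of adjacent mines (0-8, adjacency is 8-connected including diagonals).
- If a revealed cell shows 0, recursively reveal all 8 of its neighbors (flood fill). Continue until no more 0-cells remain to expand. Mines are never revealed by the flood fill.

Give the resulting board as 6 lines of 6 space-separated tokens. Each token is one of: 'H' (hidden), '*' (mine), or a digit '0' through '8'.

H H H H H H
H H H H H H
H H H 2 H H
H H H H H H
H H H H H H
H H H H H H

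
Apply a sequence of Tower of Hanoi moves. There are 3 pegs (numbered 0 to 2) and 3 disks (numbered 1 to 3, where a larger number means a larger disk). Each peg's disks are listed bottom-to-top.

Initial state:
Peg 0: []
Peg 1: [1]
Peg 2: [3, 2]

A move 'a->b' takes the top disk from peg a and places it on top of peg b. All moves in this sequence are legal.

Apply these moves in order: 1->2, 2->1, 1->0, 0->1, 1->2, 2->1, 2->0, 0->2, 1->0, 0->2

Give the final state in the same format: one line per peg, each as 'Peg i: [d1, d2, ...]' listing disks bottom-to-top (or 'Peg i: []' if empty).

Answer: Peg 0: []
Peg 1: []
Peg 2: [3, 2, 1]

Derivation:
After move 1 (1->2):
Peg 0: []
Peg 1: []
Peg 2: [3, 2, 1]

After move 2 (2->1):
Peg 0: []
Peg 1: [1]
Peg 2: [3, 2]

After move 3 (1->0):
Peg 0: [1]
Peg 1: []
Peg 2: [3, 2]

After move 4 (0->1):
Peg 0: []
Peg 1: [1]
Peg 2: [3, 2]

After move 5 (1->2):
Peg 0: []
Peg 1: []
Peg 2: [3, 2, 1]

After move 6 (2->1):
Peg 0: []
Peg 1: [1]
Peg 2: [3, 2]

After move 7 (2->0):
Peg 0: [2]
Peg 1: [1]
Peg 2: [3]

After move 8 (0->2):
Peg 0: []
Peg 1: [1]
Peg 2: [3, 2]

After move 9 (1->0):
Peg 0: [1]
Peg 1: []
Peg 2: [3, 2]

After move 10 (0->2):
Peg 0: []
Peg 1: []
Peg 2: [3, 2, 1]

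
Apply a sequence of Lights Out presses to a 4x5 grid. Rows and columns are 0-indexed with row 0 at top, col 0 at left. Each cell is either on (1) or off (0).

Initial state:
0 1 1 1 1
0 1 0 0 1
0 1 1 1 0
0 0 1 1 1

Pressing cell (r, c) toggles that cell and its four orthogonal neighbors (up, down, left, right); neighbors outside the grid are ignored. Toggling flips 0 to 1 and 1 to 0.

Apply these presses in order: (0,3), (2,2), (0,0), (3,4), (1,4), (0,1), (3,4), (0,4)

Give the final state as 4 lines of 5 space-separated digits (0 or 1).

After press 1 at (0,3):
0 1 0 0 0
0 1 0 1 1
0 1 1 1 0
0 0 1 1 1

After press 2 at (2,2):
0 1 0 0 0
0 1 1 1 1
0 0 0 0 0
0 0 0 1 1

After press 3 at (0,0):
1 0 0 0 0
1 1 1 1 1
0 0 0 0 0
0 0 0 1 1

After press 4 at (3,4):
1 0 0 0 0
1 1 1 1 1
0 0 0 0 1
0 0 0 0 0

After press 5 at (1,4):
1 0 0 0 1
1 1 1 0 0
0 0 0 0 0
0 0 0 0 0

After press 6 at (0,1):
0 1 1 0 1
1 0 1 0 0
0 0 0 0 0
0 0 0 0 0

After press 7 at (3,4):
0 1 1 0 1
1 0 1 0 0
0 0 0 0 1
0 0 0 1 1

After press 8 at (0,4):
0 1 1 1 0
1 0 1 0 1
0 0 0 0 1
0 0 0 1 1

Answer: 0 1 1 1 0
1 0 1 0 1
0 0 0 0 1
0 0 0 1 1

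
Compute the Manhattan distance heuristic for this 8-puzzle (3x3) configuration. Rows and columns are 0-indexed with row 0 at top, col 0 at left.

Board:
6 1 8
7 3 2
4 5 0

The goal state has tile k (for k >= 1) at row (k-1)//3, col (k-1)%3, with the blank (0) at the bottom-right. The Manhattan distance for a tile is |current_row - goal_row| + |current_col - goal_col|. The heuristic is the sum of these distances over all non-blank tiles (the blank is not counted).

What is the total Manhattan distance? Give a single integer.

Tile 6: at (0,0), goal (1,2), distance |0-1|+|0-2| = 3
Tile 1: at (0,1), goal (0,0), distance |0-0|+|1-0| = 1
Tile 8: at (0,2), goal (2,1), distance |0-2|+|2-1| = 3
Tile 7: at (1,0), goal (2,0), distance |1-2|+|0-0| = 1
Tile 3: at (1,1), goal (0,2), distance |1-0|+|1-2| = 2
Tile 2: at (1,2), goal (0,1), distance |1-0|+|2-1| = 2
Tile 4: at (2,0), goal (1,0), distance |2-1|+|0-0| = 1
Tile 5: at (2,1), goal (1,1), distance |2-1|+|1-1| = 1
Sum: 3 + 1 + 3 + 1 + 2 + 2 + 1 + 1 = 14

Answer: 14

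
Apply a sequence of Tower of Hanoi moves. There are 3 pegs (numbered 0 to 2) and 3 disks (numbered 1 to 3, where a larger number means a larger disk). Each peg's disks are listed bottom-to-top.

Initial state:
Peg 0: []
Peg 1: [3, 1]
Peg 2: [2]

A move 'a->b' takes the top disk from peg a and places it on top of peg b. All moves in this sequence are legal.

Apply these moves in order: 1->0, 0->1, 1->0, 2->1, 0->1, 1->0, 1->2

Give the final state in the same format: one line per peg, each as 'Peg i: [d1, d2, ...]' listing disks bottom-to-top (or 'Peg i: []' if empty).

After move 1 (1->0):
Peg 0: [1]
Peg 1: [3]
Peg 2: [2]

After move 2 (0->1):
Peg 0: []
Peg 1: [3, 1]
Peg 2: [2]

After move 3 (1->0):
Peg 0: [1]
Peg 1: [3]
Peg 2: [2]

After move 4 (2->1):
Peg 0: [1]
Peg 1: [3, 2]
Peg 2: []

After move 5 (0->1):
Peg 0: []
Peg 1: [3, 2, 1]
Peg 2: []

After move 6 (1->0):
Peg 0: [1]
Peg 1: [3, 2]
Peg 2: []

After move 7 (1->2):
Peg 0: [1]
Peg 1: [3]
Peg 2: [2]

Answer: Peg 0: [1]
Peg 1: [3]
Peg 2: [2]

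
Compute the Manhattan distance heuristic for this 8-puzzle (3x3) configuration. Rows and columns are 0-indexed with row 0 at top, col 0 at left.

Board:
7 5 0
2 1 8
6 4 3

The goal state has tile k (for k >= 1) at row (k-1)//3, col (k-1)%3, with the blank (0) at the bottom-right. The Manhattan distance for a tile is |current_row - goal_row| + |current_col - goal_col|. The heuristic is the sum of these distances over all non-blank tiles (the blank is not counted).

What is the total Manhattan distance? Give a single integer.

Answer: 16

Derivation:
Tile 7: (0,0)->(2,0) = 2
Tile 5: (0,1)->(1,1) = 1
Tile 2: (1,0)->(0,1) = 2
Tile 1: (1,1)->(0,0) = 2
Tile 8: (1,2)->(2,1) = 2
Tile 6: (2,0)->(1,2) = 3
Tile 4: (2,1)->(1,0) = 2
Tile 3: (2,2)->(0,2) = 2
Sum: 2 + 1 + 2 + 2 + 2 + 3 + 2 + 2 = 16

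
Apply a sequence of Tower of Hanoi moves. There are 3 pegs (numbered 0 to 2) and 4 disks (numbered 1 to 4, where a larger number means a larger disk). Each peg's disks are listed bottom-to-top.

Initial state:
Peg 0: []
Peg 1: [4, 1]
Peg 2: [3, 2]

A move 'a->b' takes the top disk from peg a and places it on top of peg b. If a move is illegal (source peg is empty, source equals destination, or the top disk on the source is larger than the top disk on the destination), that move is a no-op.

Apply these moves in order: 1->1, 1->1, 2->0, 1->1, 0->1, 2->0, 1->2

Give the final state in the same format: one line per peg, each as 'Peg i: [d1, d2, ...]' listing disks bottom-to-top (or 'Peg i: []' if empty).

Answer: Peg 0: [2]
Peg 1: [4]
Peg 2: [3, 1]

Derivation:
After move 1 (1->1):
Peg 0: []
Peg 1: [4, 1]
Peg 2: [3, 2]

After move 2 (1->1):
Peg 0: []
Peg 1: [4, 1]
Peg 2: [3, 2]

After move 3 (2->0):
Peg 0: [2]
Peg 1: [4, 1]
Peg 2: [3]

After move 4 (1->1):
Peg 0: [2]
Peg 1: [4, 1]
Peg 2: [3]

After move 5 (0->1):
Peg 0: [2]
Peg 1: [4, 1]
Peg 2: [3]

After move 6 (2->0):
Peg 0: [2]
Peg 1: [4, 1]
Peg 2: [3]

After move 7 (1->2):
Peg 0: [2]
Peg 1: [4]
Peg 2: [3, 1]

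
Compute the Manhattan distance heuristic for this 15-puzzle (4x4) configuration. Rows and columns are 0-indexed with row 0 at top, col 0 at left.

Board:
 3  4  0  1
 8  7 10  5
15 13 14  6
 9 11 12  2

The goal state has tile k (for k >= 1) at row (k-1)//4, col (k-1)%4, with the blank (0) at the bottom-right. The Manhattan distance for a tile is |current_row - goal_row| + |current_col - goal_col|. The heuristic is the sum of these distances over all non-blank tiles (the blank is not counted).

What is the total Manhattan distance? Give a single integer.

Tile 3: at (0,0), goal (0,2), distance |0-0|+|0-2| = 2
Tile 4: at (0,1), goal (0,3), distance |0-0|+|1-3| = 2
Tile 1: at (0,3), goal (0,0), distance |0-0|+|3-0| = 3
Tile 8: at (1,0), goal (1,3), distance |1-1|+|0-3| = 3
Tile 7: at (1,1), goal (1,2), distance |1-1|+|1-2| = 1
Tile 10: at (1,2), goal (2,1), distance |1-2|+|2-1| = 2
Tile 5: at (1,3), goal (1,0), distance |1-1|+|3-0| = 3
Tile 15: at (2,0), goal (3,2), distance |2-3|+|0-2| = 3
Tile 13: at (2,1), goal (3,0), distance |2-3|+|1-0| = 2
Tile 14: at (2,2), goal (3,1), distance |2-3|+|2-1| = 2
Tile 6: at (2,3), goal (1,1), distance |2-1|+|3-1| = 3
Tile 9: at (3,0), goal (2,0), distance |3-2|+|0-0| = 1
Tile 11: at (3,1), goal (2,2), distance |3-2|+|1-2| = 2
Tile 12: at (3,2), goal (2,3), distance |3-2|+|2-3| = 2
Tile 2: at (3,3), goal (0,1), distance |3-0|+|3-1| = 5
Sum: 2 + 2 + 3 + 3 + 1 + 2 + 3 + 3 + 2 + 2 + 3 + 1 + 2 + 2 + 5 = 36

Answer: 36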